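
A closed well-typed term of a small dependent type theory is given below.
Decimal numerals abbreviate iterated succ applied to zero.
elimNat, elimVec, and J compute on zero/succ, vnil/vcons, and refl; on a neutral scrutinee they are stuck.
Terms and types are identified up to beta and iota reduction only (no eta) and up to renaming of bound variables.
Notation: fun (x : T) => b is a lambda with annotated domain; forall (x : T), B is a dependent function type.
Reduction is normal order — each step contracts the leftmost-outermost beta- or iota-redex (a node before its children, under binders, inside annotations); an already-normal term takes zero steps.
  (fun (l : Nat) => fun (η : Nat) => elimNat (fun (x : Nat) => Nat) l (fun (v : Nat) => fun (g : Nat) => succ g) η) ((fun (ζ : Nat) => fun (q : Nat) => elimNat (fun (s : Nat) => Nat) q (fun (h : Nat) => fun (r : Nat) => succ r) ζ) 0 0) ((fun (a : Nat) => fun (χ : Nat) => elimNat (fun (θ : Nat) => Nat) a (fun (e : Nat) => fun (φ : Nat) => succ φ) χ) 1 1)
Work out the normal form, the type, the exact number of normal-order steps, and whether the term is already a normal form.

resulting normal form:
  2
inferred type:
  Nat
steps to reach normal form (normal order): 18
already normal: no
first redex: a beta-redex


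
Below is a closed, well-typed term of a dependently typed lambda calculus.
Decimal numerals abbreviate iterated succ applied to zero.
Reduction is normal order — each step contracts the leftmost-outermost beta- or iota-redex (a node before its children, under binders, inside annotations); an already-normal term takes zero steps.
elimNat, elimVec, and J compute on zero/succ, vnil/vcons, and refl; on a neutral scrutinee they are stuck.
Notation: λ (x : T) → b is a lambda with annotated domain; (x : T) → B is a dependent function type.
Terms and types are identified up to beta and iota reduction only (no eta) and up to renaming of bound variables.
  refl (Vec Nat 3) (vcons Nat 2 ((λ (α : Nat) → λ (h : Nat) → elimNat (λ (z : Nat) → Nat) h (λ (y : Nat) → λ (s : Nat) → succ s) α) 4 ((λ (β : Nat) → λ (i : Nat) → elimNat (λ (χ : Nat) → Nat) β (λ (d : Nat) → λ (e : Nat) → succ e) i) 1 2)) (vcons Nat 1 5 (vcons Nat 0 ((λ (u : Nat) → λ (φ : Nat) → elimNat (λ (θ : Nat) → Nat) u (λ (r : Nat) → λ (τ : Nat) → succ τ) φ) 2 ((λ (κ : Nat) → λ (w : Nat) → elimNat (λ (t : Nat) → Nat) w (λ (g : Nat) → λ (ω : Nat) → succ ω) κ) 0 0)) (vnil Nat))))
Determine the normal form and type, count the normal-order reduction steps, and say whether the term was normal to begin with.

resulting normal form:
  refl (Vec Nat 3) (vcons Nat 2 7 (vcons Nat 1 5 (vcons Nat 0 2 (vnil Nat))))
inferred type:
  Eq (Vec Nat 3) (vcons Nat 2 7 (vcons Nat 1 5 (vcons Nat 0 2 (vnil Nat)))) (vcons Nat 2 7 (vcons Nat 1 5 (vcons Nat 0 2 (vnil Nat))))
steps to reach normal form (normal order): 30
already normal: no
first contracted redex: a beta-redex


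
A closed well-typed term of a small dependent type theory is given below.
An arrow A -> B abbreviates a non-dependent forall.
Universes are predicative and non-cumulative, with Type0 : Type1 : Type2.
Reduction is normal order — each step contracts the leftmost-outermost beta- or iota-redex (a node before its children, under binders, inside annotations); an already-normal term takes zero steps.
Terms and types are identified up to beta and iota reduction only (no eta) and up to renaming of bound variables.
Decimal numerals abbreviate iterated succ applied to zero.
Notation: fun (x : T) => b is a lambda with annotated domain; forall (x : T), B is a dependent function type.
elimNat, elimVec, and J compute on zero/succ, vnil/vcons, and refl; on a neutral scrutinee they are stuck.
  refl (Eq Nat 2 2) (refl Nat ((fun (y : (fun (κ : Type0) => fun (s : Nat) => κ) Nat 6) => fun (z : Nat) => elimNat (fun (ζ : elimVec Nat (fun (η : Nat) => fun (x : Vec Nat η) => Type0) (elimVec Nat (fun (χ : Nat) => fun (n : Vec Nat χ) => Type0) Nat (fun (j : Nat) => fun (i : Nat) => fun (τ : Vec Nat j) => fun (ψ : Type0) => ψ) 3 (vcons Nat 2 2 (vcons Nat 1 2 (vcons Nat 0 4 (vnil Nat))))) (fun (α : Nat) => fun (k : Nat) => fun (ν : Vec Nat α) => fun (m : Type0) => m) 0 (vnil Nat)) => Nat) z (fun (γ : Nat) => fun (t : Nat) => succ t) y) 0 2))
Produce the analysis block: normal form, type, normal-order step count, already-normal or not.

reduced normal form:
  refl (Eq Nat 2 2) (refl Nat 2)
the term's type:
  Eq (Eq Nat 2 2) (refl Nat 2) (refl Nat 2)
steps to reach normal form (normal order): 3
term was already normal: no
first contracted redex: a beta-redex


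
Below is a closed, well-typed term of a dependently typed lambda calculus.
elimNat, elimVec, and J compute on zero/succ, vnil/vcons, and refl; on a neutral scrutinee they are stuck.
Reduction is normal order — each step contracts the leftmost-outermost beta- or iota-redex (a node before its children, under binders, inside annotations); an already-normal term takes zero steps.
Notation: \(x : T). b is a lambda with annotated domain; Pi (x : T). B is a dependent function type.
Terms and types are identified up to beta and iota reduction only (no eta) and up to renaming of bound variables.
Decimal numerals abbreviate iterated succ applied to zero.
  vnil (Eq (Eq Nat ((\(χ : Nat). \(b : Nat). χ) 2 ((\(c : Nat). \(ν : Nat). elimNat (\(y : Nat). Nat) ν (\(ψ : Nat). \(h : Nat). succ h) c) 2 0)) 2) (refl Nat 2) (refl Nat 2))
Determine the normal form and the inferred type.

normal form:
  vnil (Eq (Eq Nat 2 2) (refl Nat 2) (refl Nat 2))
type:
  Vec (Eq (Eq Nat 2 2) (refl Nat 2) (refl Nat 2)) 0


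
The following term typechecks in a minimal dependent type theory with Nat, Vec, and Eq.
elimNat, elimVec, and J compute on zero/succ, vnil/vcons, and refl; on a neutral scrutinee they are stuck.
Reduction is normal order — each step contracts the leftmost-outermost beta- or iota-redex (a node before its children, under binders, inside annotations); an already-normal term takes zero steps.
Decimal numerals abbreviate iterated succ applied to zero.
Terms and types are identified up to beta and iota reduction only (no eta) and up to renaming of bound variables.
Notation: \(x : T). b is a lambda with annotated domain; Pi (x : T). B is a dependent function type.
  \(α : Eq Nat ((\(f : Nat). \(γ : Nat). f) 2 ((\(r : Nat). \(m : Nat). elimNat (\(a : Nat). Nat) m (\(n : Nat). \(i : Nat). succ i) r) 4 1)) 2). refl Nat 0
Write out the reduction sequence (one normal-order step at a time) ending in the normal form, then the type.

normal-order reduction:
  \(α : Eq Nat ((\(f : Nat). \(γ : Nat). f) 2 ((\(r : Nat). \(m : Nat). elimNat (\(a : Nat). Nat) m (\(n : Nat). \(i : Nat). succ i) r) 4 1)) 2). refl Nat 0
  ~> \(α : Eq Nat ((\(f : Nat). 2) ((\(γ : Nat). \(r : Nat). elimNat (\(m : Nat). Nat) r (\(a : Nat). \(n : Nat). succ n) γ) 4 1)) 2). refl Nat 0
  ~> \(α : Eq Nat 2 2). refl Nat 0
inferred type:
  Pi (α : Eq Nat 2 2). Eq Nat 0 0


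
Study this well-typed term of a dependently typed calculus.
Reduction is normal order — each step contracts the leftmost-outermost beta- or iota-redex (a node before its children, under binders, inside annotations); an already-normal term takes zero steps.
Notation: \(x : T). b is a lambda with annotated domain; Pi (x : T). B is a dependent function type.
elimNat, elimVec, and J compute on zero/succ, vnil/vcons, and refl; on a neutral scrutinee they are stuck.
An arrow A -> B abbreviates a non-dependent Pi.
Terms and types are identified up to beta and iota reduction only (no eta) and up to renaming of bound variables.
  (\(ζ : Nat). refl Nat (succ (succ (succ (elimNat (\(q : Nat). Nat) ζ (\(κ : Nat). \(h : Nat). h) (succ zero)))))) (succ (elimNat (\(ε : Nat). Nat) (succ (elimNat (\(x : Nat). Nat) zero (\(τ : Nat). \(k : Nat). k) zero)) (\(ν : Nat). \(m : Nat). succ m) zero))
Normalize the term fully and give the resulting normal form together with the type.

normal form:
  refl Nat (succ (succ (succ (succ (succ zero)))))
the term's type:
  Eq Nat (succ (succ (succ (succ (succ zero))))) (succ (succ (succ (succ (succ zero)))))


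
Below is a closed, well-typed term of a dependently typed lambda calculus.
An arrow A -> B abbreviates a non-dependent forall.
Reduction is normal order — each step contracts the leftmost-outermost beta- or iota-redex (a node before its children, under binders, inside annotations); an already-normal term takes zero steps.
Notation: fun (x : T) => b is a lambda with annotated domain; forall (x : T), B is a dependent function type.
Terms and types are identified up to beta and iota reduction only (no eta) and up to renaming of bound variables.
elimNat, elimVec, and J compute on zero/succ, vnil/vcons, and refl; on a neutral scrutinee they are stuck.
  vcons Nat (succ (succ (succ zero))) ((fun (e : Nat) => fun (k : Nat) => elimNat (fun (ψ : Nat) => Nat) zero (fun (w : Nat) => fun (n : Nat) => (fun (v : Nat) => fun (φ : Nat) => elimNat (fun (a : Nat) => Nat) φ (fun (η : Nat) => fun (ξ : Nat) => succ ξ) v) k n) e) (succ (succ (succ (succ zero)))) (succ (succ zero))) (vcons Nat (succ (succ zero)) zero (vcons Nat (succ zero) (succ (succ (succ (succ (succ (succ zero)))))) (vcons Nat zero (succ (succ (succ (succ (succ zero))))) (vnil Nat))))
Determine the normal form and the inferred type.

normal form:
  vcons Nat (succ (succ (succ zero))) (succ (succ (succ (succ (succ (succ (succ (succ zero)))))))) (vcons Nat (succ (succ zero)) zero (vcons Nat (succ zero) (succ (succ (succ (succ (succ (succ zero)))))) (vcons Nat zero (succ (succ (succ (succ (succ zero))))) (vnil Nat))))
inferred type:
  Vec Nat (succ (succ (succ (succ zero))))
observation: 51 normal-order steps normalize the term, beginning with a beta-redex.


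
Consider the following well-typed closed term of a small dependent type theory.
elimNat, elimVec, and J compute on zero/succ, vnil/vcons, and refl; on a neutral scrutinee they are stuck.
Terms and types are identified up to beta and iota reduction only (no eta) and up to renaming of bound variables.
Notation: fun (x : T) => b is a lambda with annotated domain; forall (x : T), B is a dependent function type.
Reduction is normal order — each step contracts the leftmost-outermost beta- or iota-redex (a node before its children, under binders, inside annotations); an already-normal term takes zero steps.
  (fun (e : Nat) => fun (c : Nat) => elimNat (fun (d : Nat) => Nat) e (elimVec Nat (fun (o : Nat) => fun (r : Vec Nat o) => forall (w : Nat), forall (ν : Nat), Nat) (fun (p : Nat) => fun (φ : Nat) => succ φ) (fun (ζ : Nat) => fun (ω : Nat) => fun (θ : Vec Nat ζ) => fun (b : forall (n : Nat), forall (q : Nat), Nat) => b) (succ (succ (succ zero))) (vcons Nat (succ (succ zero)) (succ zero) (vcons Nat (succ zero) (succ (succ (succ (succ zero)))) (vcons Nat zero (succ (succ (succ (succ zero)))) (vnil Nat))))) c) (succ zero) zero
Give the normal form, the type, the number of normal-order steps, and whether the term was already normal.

reduced normal form:
  succ zero
the term's type:
  Nat
steps to reach normal form (normal order): 3
term was already normal: no
first contracted redex: a beta-redex


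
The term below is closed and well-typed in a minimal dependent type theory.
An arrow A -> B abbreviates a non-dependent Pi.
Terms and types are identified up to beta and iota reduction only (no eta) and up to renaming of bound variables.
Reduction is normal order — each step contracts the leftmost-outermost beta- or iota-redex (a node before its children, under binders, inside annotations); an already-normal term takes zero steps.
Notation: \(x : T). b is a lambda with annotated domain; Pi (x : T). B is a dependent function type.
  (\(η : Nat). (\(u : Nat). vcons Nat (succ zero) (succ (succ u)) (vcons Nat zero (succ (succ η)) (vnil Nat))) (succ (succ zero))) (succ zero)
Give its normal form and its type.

resulting normal form:
  vcons Nat (succ zero) (succ (succ (succ (succ zero)))) (vcons Nat zero (succ (succ (succ zero))) (vnil Nat))
inferred type:
  Vec Nat (succ (succ zero))
observation: 2 normal-order steps normalize the term, beginning with a beta-redex.


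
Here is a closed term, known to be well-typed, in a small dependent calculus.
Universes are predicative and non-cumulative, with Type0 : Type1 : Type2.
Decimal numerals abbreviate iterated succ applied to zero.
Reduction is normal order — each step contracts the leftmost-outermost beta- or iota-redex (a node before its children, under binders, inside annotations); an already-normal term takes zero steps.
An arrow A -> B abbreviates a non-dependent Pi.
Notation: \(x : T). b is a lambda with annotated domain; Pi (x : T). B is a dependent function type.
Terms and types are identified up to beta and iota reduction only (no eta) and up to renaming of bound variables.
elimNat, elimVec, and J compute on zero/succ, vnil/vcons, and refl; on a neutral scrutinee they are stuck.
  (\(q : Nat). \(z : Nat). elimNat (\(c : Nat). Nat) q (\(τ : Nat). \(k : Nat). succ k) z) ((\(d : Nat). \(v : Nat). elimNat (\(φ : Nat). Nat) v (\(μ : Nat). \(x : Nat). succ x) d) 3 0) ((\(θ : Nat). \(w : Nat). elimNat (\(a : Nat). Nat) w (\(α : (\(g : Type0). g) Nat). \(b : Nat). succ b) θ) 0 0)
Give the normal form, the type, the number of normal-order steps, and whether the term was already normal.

normal form:
  3
type:
  Nat
normal-order step count: 18
started in normal form: no
first contracted redex: a beta-redex


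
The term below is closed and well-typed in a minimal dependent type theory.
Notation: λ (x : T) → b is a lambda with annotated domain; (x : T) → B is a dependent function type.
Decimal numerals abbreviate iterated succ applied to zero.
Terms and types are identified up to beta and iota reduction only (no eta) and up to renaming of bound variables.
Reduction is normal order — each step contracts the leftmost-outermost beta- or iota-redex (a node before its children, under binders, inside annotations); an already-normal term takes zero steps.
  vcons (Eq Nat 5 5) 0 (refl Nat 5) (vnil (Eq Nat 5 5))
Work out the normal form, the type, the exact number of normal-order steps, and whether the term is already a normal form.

reduced normal form:
  vcons (Eq Nat 5 5) 0 (refl Nat 5) (vnil (Eq Nat 5 5))
inferred type:
  Vec (Eq Nat 5 5) 1
steps to reach normal form (normal order): 0
already normal: yes


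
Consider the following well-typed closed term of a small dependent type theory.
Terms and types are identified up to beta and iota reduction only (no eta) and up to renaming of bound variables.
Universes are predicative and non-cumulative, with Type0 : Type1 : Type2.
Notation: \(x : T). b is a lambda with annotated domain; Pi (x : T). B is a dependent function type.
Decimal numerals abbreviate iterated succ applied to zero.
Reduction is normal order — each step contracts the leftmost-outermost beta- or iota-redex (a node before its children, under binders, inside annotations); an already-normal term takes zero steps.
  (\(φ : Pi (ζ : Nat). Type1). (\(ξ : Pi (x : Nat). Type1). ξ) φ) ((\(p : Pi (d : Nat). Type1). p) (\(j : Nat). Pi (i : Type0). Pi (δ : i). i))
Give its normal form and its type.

resulting normal form:
  \(φ : Nat). Pi (ζ : Type0). Pi (ξ : ζ). ζ
the term's type:
  Pi (φ : Nat). Type1
observation: reduction starts at a beta-redex, and 3 normal-order steps reach the normal form.


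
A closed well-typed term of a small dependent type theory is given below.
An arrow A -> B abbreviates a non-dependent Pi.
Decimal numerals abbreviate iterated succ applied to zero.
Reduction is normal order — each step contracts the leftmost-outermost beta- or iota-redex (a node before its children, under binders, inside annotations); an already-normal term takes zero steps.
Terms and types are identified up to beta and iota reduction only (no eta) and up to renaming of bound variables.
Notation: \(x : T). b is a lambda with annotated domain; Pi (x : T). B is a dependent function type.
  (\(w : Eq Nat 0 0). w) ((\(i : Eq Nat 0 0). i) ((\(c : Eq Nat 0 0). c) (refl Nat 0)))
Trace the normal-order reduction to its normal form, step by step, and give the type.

normal-order reduction:
  (\(w : Eq Nat 0 0). w) ((\(i : Eq Nat 0 0). i) ((\(c : Eq Nat 0 0). c) (refl Nat 0)))
  ~> (\(w : Eq Nat 0 0). w) ((\(i : Eq Nat 0 0). i) (refl Nat 0))
  ~> (\(w : Eq Nat 0 0). w) (refl Nat 0)
  ~> refl Nat 0
inferred type:
  Eq Nat 0 0


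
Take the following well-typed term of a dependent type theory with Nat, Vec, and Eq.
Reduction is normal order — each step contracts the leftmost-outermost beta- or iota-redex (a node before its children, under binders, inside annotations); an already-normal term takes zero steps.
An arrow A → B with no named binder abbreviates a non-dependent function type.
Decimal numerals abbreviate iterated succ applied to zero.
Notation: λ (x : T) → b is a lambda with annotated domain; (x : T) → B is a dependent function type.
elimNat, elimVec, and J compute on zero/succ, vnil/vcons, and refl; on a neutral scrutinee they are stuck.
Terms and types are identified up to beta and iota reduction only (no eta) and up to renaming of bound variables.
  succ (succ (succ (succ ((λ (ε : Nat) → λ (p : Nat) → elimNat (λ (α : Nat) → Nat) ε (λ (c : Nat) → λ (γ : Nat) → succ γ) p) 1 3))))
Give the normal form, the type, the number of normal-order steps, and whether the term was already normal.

reduced normal form:
  8
type:
  Nat
reduction steps (normal order): 12
term was already normal: no
first redex: a beta-redex


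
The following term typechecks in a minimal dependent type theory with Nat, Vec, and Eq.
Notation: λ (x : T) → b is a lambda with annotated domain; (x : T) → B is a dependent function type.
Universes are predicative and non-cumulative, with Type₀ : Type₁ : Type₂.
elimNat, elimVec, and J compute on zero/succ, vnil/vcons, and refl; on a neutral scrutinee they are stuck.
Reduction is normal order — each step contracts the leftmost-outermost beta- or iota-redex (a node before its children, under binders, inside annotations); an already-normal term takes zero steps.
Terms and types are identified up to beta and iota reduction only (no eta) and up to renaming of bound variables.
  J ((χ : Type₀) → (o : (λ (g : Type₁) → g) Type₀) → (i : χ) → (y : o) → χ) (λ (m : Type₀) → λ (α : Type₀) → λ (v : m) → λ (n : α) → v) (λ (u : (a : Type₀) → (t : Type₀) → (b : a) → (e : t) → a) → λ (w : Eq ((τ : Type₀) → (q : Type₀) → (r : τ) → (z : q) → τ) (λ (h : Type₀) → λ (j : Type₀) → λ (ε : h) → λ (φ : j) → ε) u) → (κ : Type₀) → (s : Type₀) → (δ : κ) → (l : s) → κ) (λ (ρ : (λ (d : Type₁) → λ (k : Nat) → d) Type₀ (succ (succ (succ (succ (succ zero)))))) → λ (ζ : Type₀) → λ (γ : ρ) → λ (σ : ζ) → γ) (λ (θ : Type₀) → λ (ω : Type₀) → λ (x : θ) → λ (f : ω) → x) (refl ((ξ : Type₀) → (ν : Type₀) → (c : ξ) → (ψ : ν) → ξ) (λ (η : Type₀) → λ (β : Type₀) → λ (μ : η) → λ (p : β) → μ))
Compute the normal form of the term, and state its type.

normal form:
  λ (χ : Type₀) → λ (o : Type₀) → λ (g : χ) → λ (i : o) → g
the term's type:
  (χ : Type₀) → (o : Type₀) → (g : χ) → (i : o) → χ
observation: reduction starts at a J iota-redex, and 3 normal-order steps reach the normal form.


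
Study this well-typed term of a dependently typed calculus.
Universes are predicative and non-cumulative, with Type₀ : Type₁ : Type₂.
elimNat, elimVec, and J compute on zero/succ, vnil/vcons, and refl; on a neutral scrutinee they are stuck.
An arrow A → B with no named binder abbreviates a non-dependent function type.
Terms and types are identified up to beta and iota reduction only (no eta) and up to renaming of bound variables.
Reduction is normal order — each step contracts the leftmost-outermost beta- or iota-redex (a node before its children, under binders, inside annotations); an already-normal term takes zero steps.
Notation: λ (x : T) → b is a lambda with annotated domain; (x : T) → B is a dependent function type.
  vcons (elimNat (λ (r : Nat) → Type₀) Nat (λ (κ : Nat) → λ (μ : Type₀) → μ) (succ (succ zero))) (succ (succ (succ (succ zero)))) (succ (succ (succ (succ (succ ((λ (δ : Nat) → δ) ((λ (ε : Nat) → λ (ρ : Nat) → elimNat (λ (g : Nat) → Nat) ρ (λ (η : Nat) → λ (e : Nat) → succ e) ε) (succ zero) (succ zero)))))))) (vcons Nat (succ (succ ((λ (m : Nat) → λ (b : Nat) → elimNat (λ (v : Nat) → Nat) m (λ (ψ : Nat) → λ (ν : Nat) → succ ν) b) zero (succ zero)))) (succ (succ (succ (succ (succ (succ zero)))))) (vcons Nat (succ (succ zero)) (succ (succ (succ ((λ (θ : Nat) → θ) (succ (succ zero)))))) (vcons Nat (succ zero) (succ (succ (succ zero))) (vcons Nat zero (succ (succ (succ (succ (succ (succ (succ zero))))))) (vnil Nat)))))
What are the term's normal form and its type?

reduced normal form:
  vcons Nat (succ (succ (succ (succ zero)))) (succ (succ (succ (succ (succ (succ (succ zero))))))) (vcons Nat (succ (succ (succ zero))) (succ (succ (succ (succ (succ (succ zero)))))) (vcons Nat (succ (succ zero)) (succ (succ (succ (succ (succ zero))))) (vcons Nat (succ zero) (succ (succ (succ zero))) (vcons Nat zero (succ (succ (succ (succ (succ (succ (succ zero))))))) (vnil Nat)))))
inferred type:
  Vec Nat (succ (succ (succ (succ (succ zero)))))
observation: the leftmost-outermost redex is an elimNat iota-redex, and normalization takes 21 steps.


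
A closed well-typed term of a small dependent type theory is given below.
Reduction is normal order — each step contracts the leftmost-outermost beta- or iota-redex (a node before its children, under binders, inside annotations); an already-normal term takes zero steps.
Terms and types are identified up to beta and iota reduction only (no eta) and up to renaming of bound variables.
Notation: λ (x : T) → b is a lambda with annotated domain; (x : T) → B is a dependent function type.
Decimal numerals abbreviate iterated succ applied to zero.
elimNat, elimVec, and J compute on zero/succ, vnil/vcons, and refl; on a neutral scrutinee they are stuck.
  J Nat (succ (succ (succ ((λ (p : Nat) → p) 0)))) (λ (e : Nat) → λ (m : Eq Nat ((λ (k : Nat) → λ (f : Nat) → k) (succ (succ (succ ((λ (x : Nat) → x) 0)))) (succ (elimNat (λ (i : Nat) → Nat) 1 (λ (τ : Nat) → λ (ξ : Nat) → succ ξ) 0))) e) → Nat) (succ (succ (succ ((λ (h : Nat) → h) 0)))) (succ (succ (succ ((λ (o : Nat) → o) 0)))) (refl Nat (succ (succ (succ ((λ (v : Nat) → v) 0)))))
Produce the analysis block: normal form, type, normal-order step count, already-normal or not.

reduced normal form:
  3
type:
  Nat
reduction steps (normal order): 2
already normal: no
first redex: a J iota-redex


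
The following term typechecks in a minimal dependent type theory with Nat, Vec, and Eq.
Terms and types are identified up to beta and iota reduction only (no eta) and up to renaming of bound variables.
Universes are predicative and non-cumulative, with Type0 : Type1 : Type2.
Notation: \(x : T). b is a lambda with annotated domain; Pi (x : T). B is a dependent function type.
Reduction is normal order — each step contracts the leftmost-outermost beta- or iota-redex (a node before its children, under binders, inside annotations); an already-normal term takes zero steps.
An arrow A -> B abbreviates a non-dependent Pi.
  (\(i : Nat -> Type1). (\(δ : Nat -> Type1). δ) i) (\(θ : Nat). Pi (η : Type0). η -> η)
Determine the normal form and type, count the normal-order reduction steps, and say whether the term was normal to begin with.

normal form:
  \(i : Nat). Pi (δ : Type0). δ -> δ
type:
  Nat -> Type1
reduction steps (normal order): 2
already normal: no
first contracted redex: a beta-redex


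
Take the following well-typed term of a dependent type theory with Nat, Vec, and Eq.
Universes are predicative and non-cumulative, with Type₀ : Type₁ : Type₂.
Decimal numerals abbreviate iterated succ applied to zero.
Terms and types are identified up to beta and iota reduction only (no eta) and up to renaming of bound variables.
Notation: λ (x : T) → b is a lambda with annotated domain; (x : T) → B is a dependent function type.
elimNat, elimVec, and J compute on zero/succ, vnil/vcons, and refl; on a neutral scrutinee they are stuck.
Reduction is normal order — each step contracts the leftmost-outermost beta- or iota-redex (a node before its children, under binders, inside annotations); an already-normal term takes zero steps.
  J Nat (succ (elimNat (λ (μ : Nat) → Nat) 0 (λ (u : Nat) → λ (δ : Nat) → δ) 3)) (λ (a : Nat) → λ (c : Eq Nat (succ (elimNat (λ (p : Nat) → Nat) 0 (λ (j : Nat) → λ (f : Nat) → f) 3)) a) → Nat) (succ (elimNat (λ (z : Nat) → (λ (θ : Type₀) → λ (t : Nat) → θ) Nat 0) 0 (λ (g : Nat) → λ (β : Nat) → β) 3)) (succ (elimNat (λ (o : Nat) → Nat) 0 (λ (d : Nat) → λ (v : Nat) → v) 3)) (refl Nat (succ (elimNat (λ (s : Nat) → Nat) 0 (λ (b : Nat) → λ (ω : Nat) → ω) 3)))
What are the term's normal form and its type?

reduced normal form:
  1
inferred type:
  Nat


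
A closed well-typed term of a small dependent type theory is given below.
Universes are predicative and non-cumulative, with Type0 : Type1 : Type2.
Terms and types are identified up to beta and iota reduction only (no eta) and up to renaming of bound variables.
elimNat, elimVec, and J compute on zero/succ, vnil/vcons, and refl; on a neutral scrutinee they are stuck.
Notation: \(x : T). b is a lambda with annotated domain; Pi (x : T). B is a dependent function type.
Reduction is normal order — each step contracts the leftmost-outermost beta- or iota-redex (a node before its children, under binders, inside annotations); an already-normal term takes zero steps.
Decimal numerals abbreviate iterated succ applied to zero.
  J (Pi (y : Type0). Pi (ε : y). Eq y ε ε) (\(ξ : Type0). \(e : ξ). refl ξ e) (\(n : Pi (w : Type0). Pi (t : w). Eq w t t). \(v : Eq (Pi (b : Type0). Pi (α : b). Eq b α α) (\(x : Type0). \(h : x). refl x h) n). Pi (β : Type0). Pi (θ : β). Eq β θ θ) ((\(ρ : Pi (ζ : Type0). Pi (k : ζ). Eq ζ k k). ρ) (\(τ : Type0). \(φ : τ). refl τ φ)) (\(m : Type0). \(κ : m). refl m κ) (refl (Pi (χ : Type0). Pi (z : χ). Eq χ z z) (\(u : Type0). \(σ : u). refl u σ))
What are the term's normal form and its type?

reduced normal form:
  \(y : Type0). \(ε : y). refl y ε
type:
  Pi (y : Type0). Pi (ε : y). Eq y ε ε


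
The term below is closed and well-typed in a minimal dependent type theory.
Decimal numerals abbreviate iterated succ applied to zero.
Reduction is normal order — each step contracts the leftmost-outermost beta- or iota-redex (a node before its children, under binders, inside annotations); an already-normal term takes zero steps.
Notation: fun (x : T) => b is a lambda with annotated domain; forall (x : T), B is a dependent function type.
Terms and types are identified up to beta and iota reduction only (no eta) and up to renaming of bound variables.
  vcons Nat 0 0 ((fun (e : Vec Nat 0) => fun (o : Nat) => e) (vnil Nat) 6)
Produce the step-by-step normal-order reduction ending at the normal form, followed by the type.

normal-order reduction:
  vcons Nat 0 0 ((fun (e : Vec Nat 0) => fun (o : Nat) => e) (vnil Nat) 6)
  ~> vcons Nat 0 0 ((fun (e : Nat) => vnil Nat) 6)
  ~> vcons Nat 0 0 (vnil Nat)
the term's type:
  Vec Nat 1


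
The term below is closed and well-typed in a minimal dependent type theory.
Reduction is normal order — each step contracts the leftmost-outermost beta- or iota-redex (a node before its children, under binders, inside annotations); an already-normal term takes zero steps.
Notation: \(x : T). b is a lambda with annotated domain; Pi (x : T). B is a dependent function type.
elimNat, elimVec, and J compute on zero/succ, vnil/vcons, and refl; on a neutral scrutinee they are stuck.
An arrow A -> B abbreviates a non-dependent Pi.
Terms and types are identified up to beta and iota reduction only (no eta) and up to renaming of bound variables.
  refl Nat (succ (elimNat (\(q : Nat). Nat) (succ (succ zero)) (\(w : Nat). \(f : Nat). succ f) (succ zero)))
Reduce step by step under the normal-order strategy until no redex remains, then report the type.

normal-order reduction sequence:
  refl Nat (succ (elimNat (\(q : Nat). Nat) (succ (succ zero)) (\(w : Nat). \(f : Nat). succ f) (succ zero)))
  ~> refl Nat (succ ((\(q : Nat). \(w : Nat). succ w) zero (elimNat (\(f : Nat). Nat) (succ (succ zero)) (\(l : Nat). \(μ : Nat). succ μ) zero)))
  ~> refl Nat (succ ((\(q : Nat). succ q) (elimNat (\(w : Nat). Nat) (succ (succ zero)) (\(f : Nat). \(l : Nat). succ l) zero)))
  ~> refl Nat (succ (succ (elimNat (\(q : Nat). Nat) (succ (succ zero)) (\(w : Nat). \(f : Nat). succ f) zero)))
  ~> refl Nat (succ (succ (succ (succ zero))))
type:
  Eq Nat (succ (succ (succ (succ zero)))) (succ (succ (succ (succ zero))))


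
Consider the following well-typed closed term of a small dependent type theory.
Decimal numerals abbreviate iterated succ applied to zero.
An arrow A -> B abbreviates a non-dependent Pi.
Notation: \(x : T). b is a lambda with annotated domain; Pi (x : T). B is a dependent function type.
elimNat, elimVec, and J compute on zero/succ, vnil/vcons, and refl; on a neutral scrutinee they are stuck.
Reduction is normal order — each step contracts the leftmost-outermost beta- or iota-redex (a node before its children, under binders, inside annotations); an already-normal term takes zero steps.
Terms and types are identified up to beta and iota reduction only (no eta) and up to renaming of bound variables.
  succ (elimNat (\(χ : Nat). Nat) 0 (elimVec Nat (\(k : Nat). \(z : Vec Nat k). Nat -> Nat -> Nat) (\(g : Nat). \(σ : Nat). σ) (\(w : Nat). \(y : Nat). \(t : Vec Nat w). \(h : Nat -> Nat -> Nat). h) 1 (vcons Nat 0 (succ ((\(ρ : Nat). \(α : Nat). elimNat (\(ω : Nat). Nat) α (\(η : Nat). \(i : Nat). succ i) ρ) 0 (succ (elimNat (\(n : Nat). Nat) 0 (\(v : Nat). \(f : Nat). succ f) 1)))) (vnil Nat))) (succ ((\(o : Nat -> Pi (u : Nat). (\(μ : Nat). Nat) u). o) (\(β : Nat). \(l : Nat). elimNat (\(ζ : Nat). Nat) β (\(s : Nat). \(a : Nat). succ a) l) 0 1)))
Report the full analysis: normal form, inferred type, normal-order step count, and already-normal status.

resulting normal form:
  1
inferred type:
  Nat
steps to reach normal form (normal order): 26
started in normal form: no
first contracted redex: an elimNat iota-redex


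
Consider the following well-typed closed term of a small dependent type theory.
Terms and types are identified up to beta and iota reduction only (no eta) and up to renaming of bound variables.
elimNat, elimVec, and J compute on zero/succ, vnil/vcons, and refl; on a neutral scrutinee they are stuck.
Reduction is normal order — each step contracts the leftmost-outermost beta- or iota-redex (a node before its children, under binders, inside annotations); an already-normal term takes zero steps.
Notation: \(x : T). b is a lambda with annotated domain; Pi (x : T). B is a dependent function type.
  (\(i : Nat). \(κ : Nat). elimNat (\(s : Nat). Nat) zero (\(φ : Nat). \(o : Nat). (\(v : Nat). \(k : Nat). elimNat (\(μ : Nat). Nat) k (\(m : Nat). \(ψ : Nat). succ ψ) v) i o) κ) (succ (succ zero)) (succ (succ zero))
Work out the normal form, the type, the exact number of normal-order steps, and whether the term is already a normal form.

resulting normal form:
  succ (succ (succ (succ zero)))
the term's type:
  Nat
reduction steps (normal order): 27
term was already normal: no
first redex: a beta-redex


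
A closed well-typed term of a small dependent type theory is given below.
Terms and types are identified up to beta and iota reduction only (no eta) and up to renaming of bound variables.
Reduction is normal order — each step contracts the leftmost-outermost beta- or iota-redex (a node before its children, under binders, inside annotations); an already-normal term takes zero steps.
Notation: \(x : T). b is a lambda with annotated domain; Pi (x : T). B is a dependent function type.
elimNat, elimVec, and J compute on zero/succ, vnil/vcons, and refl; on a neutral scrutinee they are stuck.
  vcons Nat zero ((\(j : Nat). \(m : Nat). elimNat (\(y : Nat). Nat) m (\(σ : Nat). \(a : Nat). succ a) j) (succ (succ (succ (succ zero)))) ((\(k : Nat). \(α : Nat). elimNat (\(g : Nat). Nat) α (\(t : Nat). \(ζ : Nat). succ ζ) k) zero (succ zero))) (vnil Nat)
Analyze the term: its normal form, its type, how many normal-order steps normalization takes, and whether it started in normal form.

reduced normal form:
  vcons Nat zero (succ (succ (succ (succ (succ zero))))) (vnil Nat)
inferred type:
  Vec Nat (succ zero)
reduction steps (normal order): 18
term was already normal: no
first contracted redex: a beta-redex


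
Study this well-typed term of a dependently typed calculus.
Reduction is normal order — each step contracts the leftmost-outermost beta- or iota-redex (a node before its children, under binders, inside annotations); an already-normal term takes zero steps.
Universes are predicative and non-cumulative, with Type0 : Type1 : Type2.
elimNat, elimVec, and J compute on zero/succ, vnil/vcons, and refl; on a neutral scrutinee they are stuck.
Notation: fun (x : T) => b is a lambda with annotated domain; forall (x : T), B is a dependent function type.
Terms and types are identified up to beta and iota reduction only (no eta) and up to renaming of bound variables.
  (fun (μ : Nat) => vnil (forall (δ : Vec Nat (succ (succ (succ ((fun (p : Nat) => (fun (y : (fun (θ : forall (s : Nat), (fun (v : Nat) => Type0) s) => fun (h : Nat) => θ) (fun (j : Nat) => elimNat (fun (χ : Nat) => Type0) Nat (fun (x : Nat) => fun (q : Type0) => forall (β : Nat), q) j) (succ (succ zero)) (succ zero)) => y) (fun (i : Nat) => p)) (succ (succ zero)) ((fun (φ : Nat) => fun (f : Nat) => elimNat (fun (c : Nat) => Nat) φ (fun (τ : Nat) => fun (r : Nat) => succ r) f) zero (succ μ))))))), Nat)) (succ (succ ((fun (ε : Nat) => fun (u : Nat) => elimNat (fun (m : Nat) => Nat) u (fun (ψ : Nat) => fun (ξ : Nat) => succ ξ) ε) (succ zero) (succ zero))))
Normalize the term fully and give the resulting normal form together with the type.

reduced normal form:
  vnil (forall (μ : Vec Nat (succ (succ (succ (succ (succ zero)))))), Nat)
inferred type:
  Vec (forall (μ : Vec Nat (succ (succ (succ (succ (succ zero)))))), Nat) zero
observation: reduction starts at a beta-redex, and 4 normal-order steps reach the normal form.


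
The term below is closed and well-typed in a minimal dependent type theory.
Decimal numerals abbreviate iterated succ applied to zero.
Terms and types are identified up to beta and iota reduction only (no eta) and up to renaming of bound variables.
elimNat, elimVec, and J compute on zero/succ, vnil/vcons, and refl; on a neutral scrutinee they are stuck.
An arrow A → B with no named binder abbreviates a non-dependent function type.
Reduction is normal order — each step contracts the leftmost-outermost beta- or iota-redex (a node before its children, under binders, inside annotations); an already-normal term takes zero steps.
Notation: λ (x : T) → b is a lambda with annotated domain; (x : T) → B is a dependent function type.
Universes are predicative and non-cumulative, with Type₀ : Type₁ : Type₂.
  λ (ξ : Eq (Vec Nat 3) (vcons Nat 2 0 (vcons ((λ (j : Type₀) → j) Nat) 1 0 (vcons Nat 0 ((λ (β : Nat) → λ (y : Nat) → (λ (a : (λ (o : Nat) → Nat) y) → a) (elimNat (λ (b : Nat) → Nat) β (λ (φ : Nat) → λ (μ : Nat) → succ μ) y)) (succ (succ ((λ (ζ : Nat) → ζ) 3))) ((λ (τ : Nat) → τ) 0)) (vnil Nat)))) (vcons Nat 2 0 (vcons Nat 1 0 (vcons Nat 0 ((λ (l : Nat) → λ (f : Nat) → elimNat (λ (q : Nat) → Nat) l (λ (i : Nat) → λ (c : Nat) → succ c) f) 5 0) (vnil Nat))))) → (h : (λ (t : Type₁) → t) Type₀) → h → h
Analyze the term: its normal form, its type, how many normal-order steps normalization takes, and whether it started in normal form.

reduced normal form:
  λ (ξ : Eq (Vec Nat 3) (vcons Nat 2 0 (vcons Nat 1 0 (vcons Nat 0 5 (vnil Nat)))) (vcons Nat 2 0 (vcons Nat 1 0 (vcons Nat 0 5 (vnil Nat))))) → (j : Type₀) → j → j
the term's type:
  Eq (Vec Nat 3) (vcons Nat 2 0 (vcons Nat 1 0 (vcons Nat 0 5 (vnil Nat)))) (vcons Nat 2 0 (vcons Nat 1 0 (vcons Nat 0 5 (vnil Nat)))) → Type₁
reduction steps (normal order): 11
already normal: no
first redex: a beta-redex


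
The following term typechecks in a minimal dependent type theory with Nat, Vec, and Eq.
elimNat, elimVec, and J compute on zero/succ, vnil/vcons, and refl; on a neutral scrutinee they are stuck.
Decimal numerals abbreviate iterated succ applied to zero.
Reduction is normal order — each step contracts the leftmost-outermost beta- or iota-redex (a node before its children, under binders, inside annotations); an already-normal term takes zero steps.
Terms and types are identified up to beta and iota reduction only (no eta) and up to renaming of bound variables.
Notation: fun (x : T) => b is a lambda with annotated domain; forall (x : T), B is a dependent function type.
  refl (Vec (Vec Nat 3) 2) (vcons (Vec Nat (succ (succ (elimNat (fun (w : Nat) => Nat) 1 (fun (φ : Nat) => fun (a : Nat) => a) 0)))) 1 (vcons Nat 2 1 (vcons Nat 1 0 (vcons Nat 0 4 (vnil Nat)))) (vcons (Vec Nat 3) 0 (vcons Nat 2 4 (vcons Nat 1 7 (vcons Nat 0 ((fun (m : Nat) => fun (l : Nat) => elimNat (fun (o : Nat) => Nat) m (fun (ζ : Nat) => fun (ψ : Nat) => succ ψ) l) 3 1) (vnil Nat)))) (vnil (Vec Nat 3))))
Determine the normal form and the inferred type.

resulting normal form:
  refl (Vec (Vec Nat 3) 2) (vcons (Vec Nat 3) 1 (vcons Nat 2 1 (vcons Nat 1 0 (vcons Nat 0 4 (vnil Nat)))) (vcons (Vec Nat 3) 0 (vcons Nat 2 4 (vcons Nat 1 7 (vcons Nat 0 4 (vnil Nat)))) (vnil (Vec Nat 3))))
inferred type:
  Eq (Vec (Vec Nat 3) 2) (vcons (Vec Nat 3) 1 (vcons Nat 2 1 (vcons Nat 1 0 (vcons Nat 0 4 (vnil Nat)))) (vcons (Vec Nat 3) 0 (vcons Nat 2 4 (vcons Nat 1 7 (vcons Nat 0 4 (vnil Nat)))) (vnil (Vec Nat 3)))) (vcons (Vec Nat 3) 1 (vcons Nat 2 1 (vcons Nat 1 0 (vcons Nat 0 4 (vnil Nat)))) (vcons (Vec Nat 3) 0 (vcons Nat 2 4 (vcons Nat 1 7 (vcons Nat 0 4 (vnil Nat)))) (vnil (Vec Nat 3))))
observation: 7 normal-order steps normalize the term, beginning with an elimNat iota-redex.


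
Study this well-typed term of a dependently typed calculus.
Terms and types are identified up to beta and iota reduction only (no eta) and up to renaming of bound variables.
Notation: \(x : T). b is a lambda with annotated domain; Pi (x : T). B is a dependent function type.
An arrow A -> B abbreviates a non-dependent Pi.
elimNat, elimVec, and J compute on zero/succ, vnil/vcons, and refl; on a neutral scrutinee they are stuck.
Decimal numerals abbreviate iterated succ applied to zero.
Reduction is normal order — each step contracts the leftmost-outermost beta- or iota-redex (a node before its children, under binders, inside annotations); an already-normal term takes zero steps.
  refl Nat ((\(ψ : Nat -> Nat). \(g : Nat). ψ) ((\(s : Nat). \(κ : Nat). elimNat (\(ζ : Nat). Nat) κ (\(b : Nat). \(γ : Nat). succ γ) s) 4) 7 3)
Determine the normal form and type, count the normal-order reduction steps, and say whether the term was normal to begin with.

resulting normal form:
  refl Nat 7
type:
  Eq Nat 7 7
normal-order step count: 17
started in normal form: no
first redex: a beta-redex


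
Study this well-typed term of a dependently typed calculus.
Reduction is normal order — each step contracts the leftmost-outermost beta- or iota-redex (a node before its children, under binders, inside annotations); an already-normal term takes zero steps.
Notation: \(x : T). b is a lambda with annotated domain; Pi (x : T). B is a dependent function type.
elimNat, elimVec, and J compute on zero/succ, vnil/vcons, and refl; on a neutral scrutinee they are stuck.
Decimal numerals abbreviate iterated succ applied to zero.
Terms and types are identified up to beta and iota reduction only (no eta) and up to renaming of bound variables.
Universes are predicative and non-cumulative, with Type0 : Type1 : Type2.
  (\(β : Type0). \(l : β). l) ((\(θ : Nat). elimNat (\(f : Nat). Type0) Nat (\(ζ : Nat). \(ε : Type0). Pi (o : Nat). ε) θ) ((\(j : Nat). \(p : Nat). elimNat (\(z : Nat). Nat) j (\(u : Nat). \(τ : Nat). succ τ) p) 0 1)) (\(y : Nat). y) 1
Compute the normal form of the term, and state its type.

resulting normal form:
  1
type:
  Nat
observation: the leftmost-outermost redex is a beta-redex, and normalization takes 3 steps.
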